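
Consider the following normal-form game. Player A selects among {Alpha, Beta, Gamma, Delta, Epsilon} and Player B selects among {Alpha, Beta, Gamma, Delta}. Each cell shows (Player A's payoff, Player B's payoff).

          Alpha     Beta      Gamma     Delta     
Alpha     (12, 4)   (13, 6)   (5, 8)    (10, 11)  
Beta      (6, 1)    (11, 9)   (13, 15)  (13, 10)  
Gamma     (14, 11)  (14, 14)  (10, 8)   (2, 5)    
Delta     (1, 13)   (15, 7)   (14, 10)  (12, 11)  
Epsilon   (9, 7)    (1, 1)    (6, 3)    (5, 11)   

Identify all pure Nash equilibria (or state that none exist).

No pure-strategy Nash equilibrium

Check mutual best responses: a cell is a NE iff neither player can gain by unilaterally deviating.
Player A's best responses — vs Alpha: Gamma (payoff 14); vs Beta: Delta (payoff 15); vs Gamma: Delta (payoff 14); vs Delta: Beta (payoff 13).
Player B's best responses — vs Alpha: Delta (payoff 11); vs Beta: Gamma (payoff 15); vs Gamma: Beta (payoff 14); vs Delta: Alpha (payoff 13); vs Epsilon: Delta (payoff 11).
No cell has both players best-responding. For instance, Player A's best reply to Alpha is Gamma, but against Gamma Player B prefers Beta over Alpha.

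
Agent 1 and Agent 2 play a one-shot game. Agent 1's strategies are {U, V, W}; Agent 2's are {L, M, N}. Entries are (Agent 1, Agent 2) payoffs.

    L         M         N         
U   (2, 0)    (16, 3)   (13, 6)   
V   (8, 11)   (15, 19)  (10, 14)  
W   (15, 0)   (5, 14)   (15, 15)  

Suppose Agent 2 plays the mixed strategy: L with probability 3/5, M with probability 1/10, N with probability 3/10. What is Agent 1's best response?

W

Agent 1's best reply maximizes expected payoff against the mix.
U: (3/5)·2 + (1/10)·16 + (3/10)·13 = 67/10
V: (3/5)·8 + (1/10)·15 + (3/10)·10 = 93/10
W: (3/5)·15 + (1/10)·5 + (3/10)·15 = 14
Highest expected payoff is 14, from W.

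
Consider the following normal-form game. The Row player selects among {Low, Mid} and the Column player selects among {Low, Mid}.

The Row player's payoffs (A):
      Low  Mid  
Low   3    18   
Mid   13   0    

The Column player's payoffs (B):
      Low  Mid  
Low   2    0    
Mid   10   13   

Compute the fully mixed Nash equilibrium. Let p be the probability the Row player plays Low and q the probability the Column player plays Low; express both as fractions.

In a mixed NE each player is indifferent between their pure strategies, so the opponent's mix sets the indifference.
The Column player indifferent between Low and Mid: p·2 + (1−p)·10 = p·0 + (1−p)·13 ⟹ 10 + (-8)p = 13 + (-13)p ⟹ p = 3/5.
The Row player indifferent between Low and Mid: q·3 + (1−q)·18 = q·13 + (1−q)·0 ⟹ 18 + (-15)q = 0 + 13q ⟹ q = 9/14.

p = 3/5, q = 9/14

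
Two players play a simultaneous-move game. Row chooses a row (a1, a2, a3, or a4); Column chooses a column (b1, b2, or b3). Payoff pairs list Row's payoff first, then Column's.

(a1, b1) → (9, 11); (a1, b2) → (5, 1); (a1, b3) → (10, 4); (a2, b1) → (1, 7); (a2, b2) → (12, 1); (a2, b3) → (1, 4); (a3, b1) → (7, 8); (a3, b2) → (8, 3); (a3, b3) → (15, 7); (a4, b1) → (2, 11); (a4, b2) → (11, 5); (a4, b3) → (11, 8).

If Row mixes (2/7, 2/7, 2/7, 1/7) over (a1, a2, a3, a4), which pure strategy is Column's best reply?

Column's best reply maximizes expected payoff against the mix.
b1: (2/7)·11 + (2/7)·7 + (2/7)·8 + (1/7)·11 = 9
b2: (2/7)·1 + (2/7)·1 + (2/7)·3 + (1/7)·5 = 15/7
b3: (2/7)·4 + (2/7)·4 + (2/7)·7 + (1/7)·8 = 38/7
Highest expected payoff is 9, from b1.

b1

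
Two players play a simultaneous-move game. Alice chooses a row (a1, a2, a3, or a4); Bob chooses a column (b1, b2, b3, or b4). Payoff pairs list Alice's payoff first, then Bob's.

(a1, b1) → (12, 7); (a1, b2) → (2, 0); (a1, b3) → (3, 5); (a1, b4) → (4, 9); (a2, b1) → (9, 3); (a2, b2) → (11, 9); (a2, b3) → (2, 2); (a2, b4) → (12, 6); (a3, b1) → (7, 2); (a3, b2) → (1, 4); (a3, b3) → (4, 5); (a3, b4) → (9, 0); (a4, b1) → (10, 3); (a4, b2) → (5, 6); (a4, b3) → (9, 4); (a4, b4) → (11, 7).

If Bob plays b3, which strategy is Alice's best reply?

a4

With Bob fixed at b3, Alice's payoffs are: a1 → 3, a2 → 2, a3 → 4, a4 → 9.
The maximum is 9, achieved by a4.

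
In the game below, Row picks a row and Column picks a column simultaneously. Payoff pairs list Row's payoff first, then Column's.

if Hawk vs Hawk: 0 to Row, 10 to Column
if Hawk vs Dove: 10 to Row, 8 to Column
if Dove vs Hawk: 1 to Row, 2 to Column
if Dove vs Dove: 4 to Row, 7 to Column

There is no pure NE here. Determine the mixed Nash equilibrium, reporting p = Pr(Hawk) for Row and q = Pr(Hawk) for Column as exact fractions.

p = 5/7, q = 6/7

In a mixed NE each player is indifferent between their pure strategies, so the opponent's mix sets the indifference.
Column indifferent between Hawk and Dove: p·10 + (1−p)·2 = p·8 + (1−p)·7 ⟹ 2 + 8p = 7 + 1p ⟹ p = 5/7.
Row indifferent between Hawk and Dove: q·0 + (1−q)·10 = q·1 + (1−q)·4 ⟹ 10 + (-10)q = 4 + (-3)q ⟹ q = 6/7.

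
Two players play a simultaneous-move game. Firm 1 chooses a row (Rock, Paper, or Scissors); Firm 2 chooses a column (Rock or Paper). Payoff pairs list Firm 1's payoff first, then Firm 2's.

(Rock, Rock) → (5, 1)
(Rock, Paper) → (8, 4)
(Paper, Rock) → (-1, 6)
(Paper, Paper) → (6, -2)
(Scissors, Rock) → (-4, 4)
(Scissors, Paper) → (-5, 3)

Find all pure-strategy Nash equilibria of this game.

Check mutual best responses: a cell is a NE iff neither player can gain by unilaterally deviating.
Firm 1's best responses — vs Rock: Rock (payoff 5); vs Paper: Rock (payoff 8).
Firm 2's best responses — vs Rock: Paper (payoff 4); vs Paper: Rock (payoff 6); vs Scissors: Rock (payoff 4).
The only mutual best response is (Rock, Paper); neither player gains by switching there.

(Rock, Paper)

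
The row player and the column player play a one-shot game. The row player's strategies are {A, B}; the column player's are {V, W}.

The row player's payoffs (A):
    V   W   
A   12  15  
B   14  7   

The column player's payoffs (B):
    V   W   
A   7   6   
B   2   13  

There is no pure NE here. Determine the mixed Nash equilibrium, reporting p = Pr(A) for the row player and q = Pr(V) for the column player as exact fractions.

p = 11/12, q = 4/5

Each player's mixing probability is pinned down by making the *other* player indifferent.
The column player indifferent between V and W: p·7 + (1−p)·2 = p·6 + (1−p)·13 ⟹ 2 + 5p = 13 + (-7)p ⟹ p = 11/12.
The row player indifferent between A and B: q·12 + (1−q)·15 = q·14 + (1−q)·7 ⟹ 15 + (-3)q = 7 + 7q ⟹ q = 4/5.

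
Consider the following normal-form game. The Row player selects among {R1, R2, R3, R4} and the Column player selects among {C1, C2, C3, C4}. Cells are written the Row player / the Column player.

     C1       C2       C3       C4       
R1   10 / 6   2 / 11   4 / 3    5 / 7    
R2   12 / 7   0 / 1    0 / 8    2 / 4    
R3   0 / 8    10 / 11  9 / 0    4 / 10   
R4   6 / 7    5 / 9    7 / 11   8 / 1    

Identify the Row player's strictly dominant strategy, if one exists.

A strategy is strictly dominant if it gives the Row player a strictly higher payoff than every other strategy, against every choice by the opponent.
R1 is not dominant: against C1, R2 gives 12 > 10.
R2 is not dominant: against C2, R1 gives 2 > 0.
R3 is not dominant: against C1, R1 gives 10 > 0.
R4 is not dominant: against C1, R1 gives 10 > 6.
No single strategy is best against every opponent action.

None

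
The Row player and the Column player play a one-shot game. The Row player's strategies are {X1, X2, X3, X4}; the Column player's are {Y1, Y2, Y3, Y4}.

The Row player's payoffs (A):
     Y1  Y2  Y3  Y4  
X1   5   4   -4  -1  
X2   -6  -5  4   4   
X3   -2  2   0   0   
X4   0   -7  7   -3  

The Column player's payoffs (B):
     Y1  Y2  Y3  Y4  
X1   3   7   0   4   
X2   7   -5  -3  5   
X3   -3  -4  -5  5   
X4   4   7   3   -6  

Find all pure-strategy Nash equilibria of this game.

(X1, Y2)

A profile is a Nash equilibrium when each player is best-responding to the other.
The Row player's best responses — vs Y1: X1 (payoff 5); vs Y2: X1 (payoff 4); vs Y3: X4 (payoff 7); vs Y4: X2 (payoff 4).
The Column player's best responses — vs X1: Y2 (payoff 7); vs X2: Y1 (payoff 7); vs X3: Y4 (payoff 5); vs X4: Y2 (payoff 7).
The only mutual best response is (X1, Y2); neither player gains by switching there.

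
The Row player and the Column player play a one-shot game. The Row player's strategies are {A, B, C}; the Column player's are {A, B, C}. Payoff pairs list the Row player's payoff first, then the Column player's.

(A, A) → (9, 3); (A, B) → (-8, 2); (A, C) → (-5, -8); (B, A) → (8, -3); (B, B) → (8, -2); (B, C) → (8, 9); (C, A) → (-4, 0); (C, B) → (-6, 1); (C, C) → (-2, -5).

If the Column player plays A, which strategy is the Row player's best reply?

A

With the Column player fixed at A, the Row player's payoffs are: A → 9, B → 8, C → -4.
The maximum is 9, achieved by A.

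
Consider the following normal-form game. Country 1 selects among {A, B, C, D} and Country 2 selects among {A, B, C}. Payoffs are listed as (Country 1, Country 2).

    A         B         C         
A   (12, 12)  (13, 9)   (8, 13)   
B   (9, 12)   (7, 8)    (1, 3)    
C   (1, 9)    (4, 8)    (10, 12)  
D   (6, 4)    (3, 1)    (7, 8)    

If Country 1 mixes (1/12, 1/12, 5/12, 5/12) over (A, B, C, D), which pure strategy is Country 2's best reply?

Compute Country 2's expected payoff from each pure strategy against the given mix.
A: (1/12)·12 + (1/12)·12 + (5/12)·9 + (5/12)·4 = 89/12
B: (1/12)·9 + (1/12)·8 + (5/12)·8 + (5/12)·1 = 31/6
C: (1/12)·13 + (1/12)·3 + (5/12)·12 + (5/12)·8 = 29/3
Highest expected payoff is 29/3, from C.

C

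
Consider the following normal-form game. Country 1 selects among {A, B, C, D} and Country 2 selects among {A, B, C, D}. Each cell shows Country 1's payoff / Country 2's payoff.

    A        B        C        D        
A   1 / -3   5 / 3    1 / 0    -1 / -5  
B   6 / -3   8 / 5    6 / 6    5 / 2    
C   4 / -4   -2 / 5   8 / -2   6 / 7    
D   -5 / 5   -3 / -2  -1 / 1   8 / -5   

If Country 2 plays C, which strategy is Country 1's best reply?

C

With Country 2 fixed at C, Country 1's payoffs are: A → 1, B → 6, C → 8, D → -1.
The maximum is 8, achieved by C.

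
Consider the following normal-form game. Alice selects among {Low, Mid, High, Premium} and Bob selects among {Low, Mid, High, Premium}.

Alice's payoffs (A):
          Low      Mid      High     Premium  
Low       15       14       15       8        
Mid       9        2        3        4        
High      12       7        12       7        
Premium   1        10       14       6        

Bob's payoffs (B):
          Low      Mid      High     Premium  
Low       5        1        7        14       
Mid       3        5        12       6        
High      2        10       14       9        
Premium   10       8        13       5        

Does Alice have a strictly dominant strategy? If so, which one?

A strategy is strictly dominant if it gives Alice a strictly higher payoff than every other strategy, against every choice by the opponent.
Low strictly dominates: vs Low: 15 > each of {9, 12, 1}; vs Mid: 14 > each of {2, 7, 10}; vs High: 15 > each of {3, 12, 14}; vs Premium: 8 > each of {4, 7, 6}.

Low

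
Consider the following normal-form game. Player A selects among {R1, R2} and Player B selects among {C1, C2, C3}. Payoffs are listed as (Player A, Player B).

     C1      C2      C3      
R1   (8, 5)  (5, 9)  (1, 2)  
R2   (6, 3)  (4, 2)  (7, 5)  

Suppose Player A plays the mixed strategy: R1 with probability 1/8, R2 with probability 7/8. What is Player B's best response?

C3

Compute Player B's expected payoff from each pure strategy against the given mix.
C1: (1/8)·5 + (7/8)·3 = 13/4
C2: (1/8)·9 + (7/8)·2 = 23/8
C3: (1/8)·2 + (7/8)·5 = 37/8
Highest expected payoff is 37/8, from C3.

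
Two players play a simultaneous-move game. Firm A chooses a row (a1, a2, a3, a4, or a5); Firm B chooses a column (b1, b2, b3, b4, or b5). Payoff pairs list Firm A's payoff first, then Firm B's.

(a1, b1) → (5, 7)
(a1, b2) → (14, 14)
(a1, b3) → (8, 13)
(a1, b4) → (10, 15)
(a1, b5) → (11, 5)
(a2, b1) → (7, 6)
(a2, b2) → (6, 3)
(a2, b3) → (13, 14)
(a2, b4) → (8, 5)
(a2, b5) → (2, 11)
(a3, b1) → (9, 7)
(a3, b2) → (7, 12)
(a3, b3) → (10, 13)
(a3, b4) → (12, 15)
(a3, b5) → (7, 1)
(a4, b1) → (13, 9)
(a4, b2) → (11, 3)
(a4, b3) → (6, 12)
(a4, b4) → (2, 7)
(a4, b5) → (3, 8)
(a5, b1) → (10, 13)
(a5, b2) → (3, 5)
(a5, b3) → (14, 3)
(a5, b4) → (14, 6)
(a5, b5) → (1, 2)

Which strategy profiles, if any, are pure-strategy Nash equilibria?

Find each player's best response to every opponent strategy; NE are the intersections.
Firm A's best responses — vs b1: a4 (payoff 13); vs b2: a1 (payoff 14); vs b3: a5 (payoff 14); vs b4: a5 (payoff 14); vs b5: a1 (payoff 11).
Firm B's best responses — vs a1: b4 (payoff 15); vs a2: b3 (payoff 14); vs a3: b4 (payoff 15); vs a4: b3 (payoff 12); vs a5: b1 (payoff 13).
No cell has both players best-responding. For instance, Firm A's best reply to b5 is a1, but against a1 Firm B prefers b4 over b5.

None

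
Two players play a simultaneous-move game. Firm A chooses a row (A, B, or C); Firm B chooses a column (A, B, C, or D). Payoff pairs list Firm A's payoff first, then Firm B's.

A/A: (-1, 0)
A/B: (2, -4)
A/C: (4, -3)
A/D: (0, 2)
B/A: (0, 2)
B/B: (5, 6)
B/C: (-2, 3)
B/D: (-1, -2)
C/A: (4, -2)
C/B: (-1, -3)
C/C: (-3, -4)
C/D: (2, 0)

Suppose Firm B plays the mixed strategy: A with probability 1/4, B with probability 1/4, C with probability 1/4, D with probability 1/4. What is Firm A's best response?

Firm A's best reply maximizes expected payoff against the mix.
A: (1/4)·(-1) + (1/4)·2 + (1/4)·4 + (1/4)·0 = 5/4
B: (1/4)·0 + (1/4)·5 + (1/4)·(-2) + (1/4)·(-1) = 1/2
C: (1/4)·4 + (1/4)·(-1) + (1/4)·(-3) + (1/4)·2 = 1/2
Highest expected payoff is 5/4, from A.

A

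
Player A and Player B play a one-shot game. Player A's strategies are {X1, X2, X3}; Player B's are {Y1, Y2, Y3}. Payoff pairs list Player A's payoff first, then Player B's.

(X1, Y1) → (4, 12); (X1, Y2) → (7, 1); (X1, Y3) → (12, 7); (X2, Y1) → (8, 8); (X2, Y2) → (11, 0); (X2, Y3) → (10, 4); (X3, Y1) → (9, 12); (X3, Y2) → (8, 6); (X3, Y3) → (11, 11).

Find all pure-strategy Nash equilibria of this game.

(X3, Y1)

Check mutual best responses: a cell is a NE iff neither player can gain by unilaterally deviating.
Player A's best responses — vs Y1: X3 (payoff 9); vs Y2: X2 (payoff 11); vs Y3: X1 (payoff 12).
Player B's best responses — vs X1: Y1 (payoff 12); vs X2: Y1 (payoff 8); vs X3: Y1 (payoff 12).
The only mutual best response is (X3, Y1); neither player gains by switching there.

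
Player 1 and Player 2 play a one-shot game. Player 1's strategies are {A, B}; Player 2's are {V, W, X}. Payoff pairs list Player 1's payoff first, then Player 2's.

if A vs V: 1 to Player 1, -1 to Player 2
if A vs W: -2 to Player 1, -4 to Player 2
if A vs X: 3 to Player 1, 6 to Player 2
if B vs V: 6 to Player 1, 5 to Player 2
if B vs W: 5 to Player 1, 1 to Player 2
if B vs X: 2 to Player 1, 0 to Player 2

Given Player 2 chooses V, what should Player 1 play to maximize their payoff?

With Player 2 fixed at V, Player 1's payoffs are: A → 1, B → 6.
The maximum is 6, achieved by B.

B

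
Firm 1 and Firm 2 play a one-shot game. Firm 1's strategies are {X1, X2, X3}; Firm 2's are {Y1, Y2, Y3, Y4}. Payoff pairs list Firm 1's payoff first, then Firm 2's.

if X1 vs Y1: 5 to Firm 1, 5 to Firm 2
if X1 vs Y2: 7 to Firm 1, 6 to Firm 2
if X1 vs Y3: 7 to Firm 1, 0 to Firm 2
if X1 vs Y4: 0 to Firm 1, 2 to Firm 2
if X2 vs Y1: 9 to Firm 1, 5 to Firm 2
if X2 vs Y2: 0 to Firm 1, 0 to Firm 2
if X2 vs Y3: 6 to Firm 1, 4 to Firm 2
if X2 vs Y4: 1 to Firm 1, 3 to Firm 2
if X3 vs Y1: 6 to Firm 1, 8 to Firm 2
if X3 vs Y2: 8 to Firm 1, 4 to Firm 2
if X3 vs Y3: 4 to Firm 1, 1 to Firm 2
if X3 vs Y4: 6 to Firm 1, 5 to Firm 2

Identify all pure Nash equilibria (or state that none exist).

Check mutual best responses: a cell is a NE iff neither player can gain by unilaterally deviating.
Firm 1's best responses — vs Y1: X2 (payoff 9); vs Y2: X3 (payoff 8); vs Y3: X1 (payoff 7); vs Y4: X3 (payoff 6).
Firm 2's best responses — vs X1: Y2 (payoff 6); vs X2: Y1 (payoff 5); vs X3: Y1 (payoff 8).
The only mutual best response is (X2, Y1); neither player gains by switching there.

(X2, Y1)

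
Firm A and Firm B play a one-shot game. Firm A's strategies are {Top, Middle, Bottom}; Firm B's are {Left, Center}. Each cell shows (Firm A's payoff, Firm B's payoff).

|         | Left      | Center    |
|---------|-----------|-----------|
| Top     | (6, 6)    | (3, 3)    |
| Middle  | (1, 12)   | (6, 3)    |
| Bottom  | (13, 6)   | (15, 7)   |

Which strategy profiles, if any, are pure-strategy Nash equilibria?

Find each player's best response to every opponent strategy; NE are the intersections.
Firm A's best responses — vs Left: Bottom (payoff 13); vs Center: Bottom (payoff 15).
Firm B's best responses — vs Top: Left (payoff 6); vs Middle: Left (payoff 12); vs Bottom: Center (payoff 7).
The only mutual best response is (Bottom, Center); neither player gains by switching there.

(Bottom, Center)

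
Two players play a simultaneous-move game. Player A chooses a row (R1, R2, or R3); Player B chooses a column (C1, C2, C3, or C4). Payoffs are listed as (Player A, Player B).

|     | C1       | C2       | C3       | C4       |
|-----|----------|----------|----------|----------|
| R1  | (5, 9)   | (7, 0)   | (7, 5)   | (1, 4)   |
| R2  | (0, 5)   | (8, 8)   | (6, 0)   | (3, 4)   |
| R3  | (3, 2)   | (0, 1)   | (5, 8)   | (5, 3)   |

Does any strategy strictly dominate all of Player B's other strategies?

None

Check whether one of Player B's strategies beats all alternatives regardless of what the opponent does.
C1 is not dominant: against R2, C2 gives 8 > 5.
C2 is not dominant: against R1, C1 gives 9 > 0.
C3 is not dominant: against R1, C1 gives 9 > 5.
C4 is not dominant: against R1, C1 gives 9 > 4.
No single strategy is best against every opponent action.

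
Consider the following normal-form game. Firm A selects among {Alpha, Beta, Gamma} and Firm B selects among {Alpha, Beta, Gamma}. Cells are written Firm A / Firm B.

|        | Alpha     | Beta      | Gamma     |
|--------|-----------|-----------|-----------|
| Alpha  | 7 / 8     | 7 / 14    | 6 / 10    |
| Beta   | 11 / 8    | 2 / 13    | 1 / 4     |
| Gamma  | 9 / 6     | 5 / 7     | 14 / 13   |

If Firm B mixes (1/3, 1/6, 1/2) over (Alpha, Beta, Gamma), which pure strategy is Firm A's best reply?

Firm A's best reply maximizes expected payoff against the mix.
Alpha: (1/3)·7 + (1/6)·7 + (1/2)·6 = 13/2
Beta: (1/3)·11 + (1/6)·2 + (1/2)·1 = 9/2
Gamma: (1/3)·9 + (1/6)·5 + (1/2)·14 = 65/6
Highest expected payoff is 65/6, from Gamma.

Gamma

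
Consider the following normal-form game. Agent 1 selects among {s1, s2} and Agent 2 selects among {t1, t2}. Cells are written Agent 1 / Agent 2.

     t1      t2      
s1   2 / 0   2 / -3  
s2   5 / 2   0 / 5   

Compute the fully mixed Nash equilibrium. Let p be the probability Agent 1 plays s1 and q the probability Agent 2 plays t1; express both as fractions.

p = 1/2, q = 2/5

Each player's mixing probability is pinned down by making the *other* player indifferent.
Agent 2 indifferent between t1 and t2: p·0 + (1−p)·2 = p·(-3) + (1−p)·5 ⟹ 2 + (-2)p = 5 + (-8)p ⟹ p = 1/2.
Agent 1 indifferent between s1 and s2: q·2 + (1−q)·2 = q·5 + (1−q)·0 ⟹ 2 + 0q = 0 + 5q ⟹ q = 2/5.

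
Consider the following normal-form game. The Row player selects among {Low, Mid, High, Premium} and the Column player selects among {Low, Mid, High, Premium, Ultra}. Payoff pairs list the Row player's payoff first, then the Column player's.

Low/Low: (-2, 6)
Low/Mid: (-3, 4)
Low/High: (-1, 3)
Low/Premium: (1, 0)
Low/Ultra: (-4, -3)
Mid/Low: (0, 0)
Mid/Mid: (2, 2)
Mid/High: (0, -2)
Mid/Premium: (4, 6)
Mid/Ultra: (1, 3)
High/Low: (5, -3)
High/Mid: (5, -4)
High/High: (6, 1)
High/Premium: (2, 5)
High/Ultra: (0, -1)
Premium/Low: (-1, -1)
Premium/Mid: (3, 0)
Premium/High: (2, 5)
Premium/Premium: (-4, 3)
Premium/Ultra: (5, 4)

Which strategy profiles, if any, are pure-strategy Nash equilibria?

(Mid, Premium)

Check mutual best responses: a cell is a NE iff neither player can gain by unilaterally deviating.
The Row player's best responses — vs Low: High (payoff 5); vs Mid: High (payoff 5); vs High: High (payoff 6); vs Premium: Mid (payoff 4); vs Ultra: Premium (payoff 5).
The Column player's best responses — vs Low: Low (payoff 6); vs Mid: Premium (payoff 6); vs High: Premium (payoff 5); vs Premium: High (payoff 5).
The only mutual best response is (Mid, Premium); neither player gains by switching there.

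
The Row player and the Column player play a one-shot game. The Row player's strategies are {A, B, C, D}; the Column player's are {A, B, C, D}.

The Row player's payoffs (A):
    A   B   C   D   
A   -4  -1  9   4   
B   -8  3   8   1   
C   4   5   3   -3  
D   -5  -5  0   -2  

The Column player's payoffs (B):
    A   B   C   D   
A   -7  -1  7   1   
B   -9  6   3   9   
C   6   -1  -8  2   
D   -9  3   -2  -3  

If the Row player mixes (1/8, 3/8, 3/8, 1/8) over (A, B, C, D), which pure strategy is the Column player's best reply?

D

The Column player's best reply maximizes expected payoff against the mix.
A: (1/8)·(-7) + (3/8)·(-9) + (3/8)·6 + (1/8)·(-9) = -25/8
B: (1/8)·(-1) + (3/8)·6 + (3/8)·(-1) + (1/8)·3 = 17/8
C: (1/8)·7 + (3/8)·3 + (3/8)·(-8) + (1/8)·(-2) = -5/4
D: (1/8)·1 + (3/8)·9 + (3/8)·2 + (1/8)·(-3) = 31/8
Highest expected payoff is 31/8, from D.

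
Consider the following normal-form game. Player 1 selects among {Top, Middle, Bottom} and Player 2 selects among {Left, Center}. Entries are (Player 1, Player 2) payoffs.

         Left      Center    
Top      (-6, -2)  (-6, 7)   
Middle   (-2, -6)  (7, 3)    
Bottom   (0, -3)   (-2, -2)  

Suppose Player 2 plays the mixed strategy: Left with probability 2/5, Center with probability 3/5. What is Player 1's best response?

Compute Player 1's expected payoff from each pure strategy against the given mix.
Top: (2/5)·(-6) + (3/5)·(-6) = -6
Middle: (2/5)·(-2) + (3/5)·7 = 17/5
Bottom: (2/5)·0 + (3/5)·(-2) = -6/5
Highest expected payoff is 17/5, from Middle.

Middle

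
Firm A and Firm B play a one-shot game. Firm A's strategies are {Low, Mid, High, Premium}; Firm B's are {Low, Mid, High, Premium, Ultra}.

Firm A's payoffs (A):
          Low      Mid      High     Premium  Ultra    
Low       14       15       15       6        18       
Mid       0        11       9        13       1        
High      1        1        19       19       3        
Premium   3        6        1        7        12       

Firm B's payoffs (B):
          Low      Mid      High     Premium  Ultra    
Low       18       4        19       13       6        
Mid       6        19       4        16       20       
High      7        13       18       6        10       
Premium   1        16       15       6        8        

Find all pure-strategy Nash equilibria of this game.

Find each player's best response to every opponent strategy; NE are the intersections.
Firm A's best responses — vs Low: Low (payoff 14); vs Mid: Low (payoff 15); vs High: High (payoff 19); vs Premium: High (payoff 19); vs Ultra: Low (payoff 18).
Firm B's best responses — vs Low: High (payoff 19); vs Mid: Ultra (payoff 20); vs High: High (payoff 18); vs Premium: Mid (payoff 16).
The only mutual best response is (High, High); neither player gains by switching there.

(High, High)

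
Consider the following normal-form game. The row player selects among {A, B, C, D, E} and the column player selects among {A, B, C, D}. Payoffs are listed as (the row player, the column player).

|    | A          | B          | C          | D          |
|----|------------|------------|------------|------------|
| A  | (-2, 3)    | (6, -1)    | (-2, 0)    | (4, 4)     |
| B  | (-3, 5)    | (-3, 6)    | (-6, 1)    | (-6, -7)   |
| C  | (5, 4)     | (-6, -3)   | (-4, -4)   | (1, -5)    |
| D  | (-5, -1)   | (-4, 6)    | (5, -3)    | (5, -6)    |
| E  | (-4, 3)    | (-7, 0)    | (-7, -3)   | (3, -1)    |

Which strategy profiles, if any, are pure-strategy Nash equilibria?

(C, A)

Check mutual best responses: a cell is a NE iff neither player can gain by unilaterally deviating.
The row player's best responses — vs A: C (payoff 5); vs B: A (payoff 6); vs C: D (payoff 5); vs D: D (payoff 5).
The column player's best responses — vs A: D (payoff 4); vs B: B (payoff 6); vs C: A (payoff 4); vs D: B (payoff 6); vs E: A (payoff 3).
The only mutual best response is (C, A); neither player gains by switching there.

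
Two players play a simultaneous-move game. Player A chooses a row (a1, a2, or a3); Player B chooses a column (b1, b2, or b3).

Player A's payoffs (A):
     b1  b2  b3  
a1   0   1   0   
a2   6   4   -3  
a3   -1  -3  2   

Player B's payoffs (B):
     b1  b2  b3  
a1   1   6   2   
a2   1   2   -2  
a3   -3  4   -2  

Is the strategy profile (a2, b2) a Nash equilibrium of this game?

Holding Player B at b2: Player A gets 4 from a2, versus 1 from a1, -3 from a3. No profitable deviation for Player A.
Holding Player A at a2: Player B gets 2 from b2, versus 1 from b1, -2 from b3. No profitable deviation for Player B either.

Yes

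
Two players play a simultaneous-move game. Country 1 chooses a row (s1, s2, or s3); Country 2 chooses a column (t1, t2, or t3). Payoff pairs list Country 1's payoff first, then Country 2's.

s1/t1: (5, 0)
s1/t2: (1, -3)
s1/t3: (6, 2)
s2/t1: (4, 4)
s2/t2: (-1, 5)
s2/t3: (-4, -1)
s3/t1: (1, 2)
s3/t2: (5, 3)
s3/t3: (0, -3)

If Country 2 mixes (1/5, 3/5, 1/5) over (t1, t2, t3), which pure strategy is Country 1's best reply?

s3

Compute Country 1's expected payoff from each pure strategy against the given mix.
s1: (1/5)·5 + (3/5)·1 + (1/5)·6 = 14/5
s2: (1/5)·4 + (3/5)·(-1) + (1/5)·(-4) = -3/5
s3: (1/5)·1 + (3/5)·5 + (1/5)·0 = 16/5
Highest expected payoff is 16/5, from s3.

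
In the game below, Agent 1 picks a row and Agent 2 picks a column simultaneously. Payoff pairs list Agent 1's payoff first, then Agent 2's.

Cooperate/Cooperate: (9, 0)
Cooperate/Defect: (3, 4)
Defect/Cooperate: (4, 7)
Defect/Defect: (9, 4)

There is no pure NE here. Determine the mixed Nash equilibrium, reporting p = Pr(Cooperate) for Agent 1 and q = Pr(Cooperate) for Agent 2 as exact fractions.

Each player's mixing probability is pinned down by making the *other* player indifferent.
Agent 2 indifferent between Cooperate and Defect: p·0 + (1−p)·7 = p·4 + (1−p)·4 ⟹ 7 + (-7)p = 4 + 0p ⟹ p = 3/7.
Agent 1 indifferent between Cooperate and Defect: q·9 + (1−q)·3 = q·4 + (1−q)·9 ⟹ 3 + 6q = 9 + (-5)q ⟹ q = 6/11.

p = 3/7, q = 6/11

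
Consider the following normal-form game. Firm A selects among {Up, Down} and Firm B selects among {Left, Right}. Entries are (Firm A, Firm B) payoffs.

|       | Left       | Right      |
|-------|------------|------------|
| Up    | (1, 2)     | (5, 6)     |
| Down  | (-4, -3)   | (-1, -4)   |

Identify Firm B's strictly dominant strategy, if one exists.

Check whether one of Firm B's strategies beats all alternatives regardless of what the opponent does.
Left is not dominant: against Up, Right gives 6 > 2.
Right is not dominant: against Down, Left gives -3 > -4.
No single strategy is best against every opponent action.

None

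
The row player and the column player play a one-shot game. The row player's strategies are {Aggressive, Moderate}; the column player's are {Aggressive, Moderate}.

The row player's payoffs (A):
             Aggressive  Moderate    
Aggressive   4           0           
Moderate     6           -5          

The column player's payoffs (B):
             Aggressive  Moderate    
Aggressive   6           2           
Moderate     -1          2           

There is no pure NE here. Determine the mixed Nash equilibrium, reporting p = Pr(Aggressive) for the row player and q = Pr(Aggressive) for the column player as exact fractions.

Each player's mixing probability is pinned down by making the *other* player indifferent.
The column player indifferent between Aggressive and Moderate: p·6 + (1−p)·(-1) = p·2 + (1−p)·2 ⟹ (-1) + 7p = 2 + 0p ⟹ p = 3/7.
The row player indifferent between Aggressive and Moderate: q·4 + (1−q)·0 = q·6 + (1−q)·(-5) ⟹ 0 + 4q = (-5) + 11q ⟹ q = 5/7.

p = 3/7, q = 5/7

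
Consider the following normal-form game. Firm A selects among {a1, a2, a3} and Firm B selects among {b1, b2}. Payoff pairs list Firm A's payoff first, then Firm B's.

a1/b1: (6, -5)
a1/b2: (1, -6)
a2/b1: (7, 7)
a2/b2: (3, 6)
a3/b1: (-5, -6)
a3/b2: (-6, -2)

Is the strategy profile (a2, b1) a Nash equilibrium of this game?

Holding Firm B at b1: Firm A gets 7 from a2, versus 6 from a1, -5 from a3. No profitable deviation for Firm A.
Holding Firm A at a2: Firm B gets 7 from b1, versus 6 from b2. No profitable deviation for Firm B either.

Yes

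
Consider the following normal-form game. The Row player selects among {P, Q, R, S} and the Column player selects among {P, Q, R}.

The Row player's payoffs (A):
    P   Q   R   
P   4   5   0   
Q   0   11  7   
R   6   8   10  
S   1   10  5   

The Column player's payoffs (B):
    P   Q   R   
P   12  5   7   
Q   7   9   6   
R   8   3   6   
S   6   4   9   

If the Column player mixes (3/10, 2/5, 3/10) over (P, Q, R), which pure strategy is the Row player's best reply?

The Row player's best reply maximizes expected payoff against the mix.
P: (3/10)·4 + (2/5)·5 + (3/10)·0 = 16/5
Q: (3/10)·0 + (2/5)·11 + (3/10)·7 = 13/2
R: (3/10)·6 + (2/5)·8 + (3/10)·10 = 8
S: (3/10)·1 + (2/5)·10 + (3/10)·5 = 29/5
Highest expected payoff is 8, from R.

R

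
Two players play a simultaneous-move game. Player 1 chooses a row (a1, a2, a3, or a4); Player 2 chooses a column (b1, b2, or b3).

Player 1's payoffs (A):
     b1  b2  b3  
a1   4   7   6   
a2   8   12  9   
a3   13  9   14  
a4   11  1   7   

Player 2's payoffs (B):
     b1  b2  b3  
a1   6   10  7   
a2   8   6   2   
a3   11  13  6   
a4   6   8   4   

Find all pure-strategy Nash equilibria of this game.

A profile is a Nash equilibrium when each player is best-responding to the other.
Player 1's best responses — vs b1: a3 (payoff 13); vs b2: a2 (payoff 12); vs b3: a3 (payoff 14).
Player 2's best responses — vs a1: b2 (payoff 10); vs a2: b1 (payoff 8); vs a3: b2 (payoff 13); vs a4: b2 (payoff 8).
No cell has both players best-responding. For instance, Player 1's best reply to b1 is a3, but against a3 Player 2 prefers b2 over b1.

None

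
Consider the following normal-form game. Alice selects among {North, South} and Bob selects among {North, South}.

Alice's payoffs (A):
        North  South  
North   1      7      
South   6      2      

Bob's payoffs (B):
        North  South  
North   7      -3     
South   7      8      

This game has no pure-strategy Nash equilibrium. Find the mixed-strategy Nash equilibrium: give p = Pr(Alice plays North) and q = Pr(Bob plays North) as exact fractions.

p = 1/11, q = 1/2

In a mixed NE each player is indifferent between their pure strategies, so the opponent's mix sets the indifference.
Bob indifferent between North and South: p·7 + (1−p)·7 = p·(-3) + (1−p)·8 ⟹ 7 + 0p = 8 + (-11)p ⟹ p = 1/11.
Alice indifferent between North and South: q·1 + (1−q)·7 = q·6 + (1−q)·2 ⟹ 7 + (-6)q = 2 + 4q ⟹ q = 1/2.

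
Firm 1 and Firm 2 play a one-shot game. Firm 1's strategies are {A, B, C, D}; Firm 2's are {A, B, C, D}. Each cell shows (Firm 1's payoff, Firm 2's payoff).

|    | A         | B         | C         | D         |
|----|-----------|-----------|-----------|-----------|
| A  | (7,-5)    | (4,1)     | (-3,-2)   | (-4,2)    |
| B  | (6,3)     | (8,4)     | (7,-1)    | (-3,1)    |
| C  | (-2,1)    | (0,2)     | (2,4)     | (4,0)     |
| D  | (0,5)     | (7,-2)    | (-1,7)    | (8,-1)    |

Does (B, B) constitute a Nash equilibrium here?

Holding Firm 2 at B: Firm 1 gets 8 from B, versus 4 from A, 0 from C, 7 from D. No profitable deviation for Firm 1.
Holding Firm 1 at B: Firm 2 gets 4 from B, versus 3 from A, -1 from C, 1 from D. No profitable deviation for Firm 2 either.

Yes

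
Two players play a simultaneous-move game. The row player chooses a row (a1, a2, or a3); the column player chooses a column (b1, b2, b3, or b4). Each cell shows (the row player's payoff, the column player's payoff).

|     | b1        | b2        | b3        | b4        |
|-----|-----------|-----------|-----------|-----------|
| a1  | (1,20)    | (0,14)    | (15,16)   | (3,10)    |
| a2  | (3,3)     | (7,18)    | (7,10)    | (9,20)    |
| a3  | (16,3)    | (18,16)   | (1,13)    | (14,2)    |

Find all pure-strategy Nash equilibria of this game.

(a3, b2)

Find each player's best response to every opponent strategy; NE are the intersections.
The row player's best responses — vs b1: a3 (payoff 16); vs b2: a3 (payoff 18); vs b3: a1 (payoff 15); vs b4: a3 (payoff 14).
The column player's best responses — vs a1: b1 (payoff 20); vs a2: b4 (payoff 20); vs a3: b2 (payoff 16).
The only mutual best response is (a3, b2); neither player gains by switching there.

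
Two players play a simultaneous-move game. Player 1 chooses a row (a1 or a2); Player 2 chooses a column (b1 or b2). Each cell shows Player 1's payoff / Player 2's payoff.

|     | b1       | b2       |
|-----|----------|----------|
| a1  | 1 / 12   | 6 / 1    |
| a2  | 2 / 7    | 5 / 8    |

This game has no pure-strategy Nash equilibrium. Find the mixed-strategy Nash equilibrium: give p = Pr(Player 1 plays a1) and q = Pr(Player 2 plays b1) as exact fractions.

In a mixed NE each player is indifferent between their pure strategies, so the opponent's mix sets the indifference.
Player 2 indifferent between b1 and b2: p·12 + (1−p)·7 = p·1 + (1−p)·8 ⟹ 7 + 5p = 8 + (-7)p ⟹ p = 1/12.
Player 1 indifferent between a1 and a2: q·1 + (1−q)·6 = q·2 + (1−q)·5 ⟹ 6 + (-5)q = 5 + (-3)q ⟹ q = 1/2.

p = 1/12, q = 1/2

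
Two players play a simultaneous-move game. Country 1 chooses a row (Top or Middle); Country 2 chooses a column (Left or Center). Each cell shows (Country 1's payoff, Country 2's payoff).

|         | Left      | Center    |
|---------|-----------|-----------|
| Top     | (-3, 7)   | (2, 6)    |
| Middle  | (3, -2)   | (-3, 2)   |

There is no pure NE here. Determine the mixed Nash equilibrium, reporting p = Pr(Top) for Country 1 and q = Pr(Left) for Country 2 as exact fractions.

p = 4/5, q = 5/11

In a mixed NE each player is indifferent between their pure strategies, so the opponent's mix sets the indifference.
Country 2 indifferent between Left and Center: p·7 + (1−p)·(-2) = p·6 + (1−p)·2 ⟹ (-2) + 9p = 2 + 4p ⟹ p = 4/5.
Country 1 indifferent between Top and Middle: q·(-3) + (1−q)·2 = q·3 + (1−q)·(-3) ⟹ 2 + (-5)q = (-3) + 6q ⟹ q = 5/11.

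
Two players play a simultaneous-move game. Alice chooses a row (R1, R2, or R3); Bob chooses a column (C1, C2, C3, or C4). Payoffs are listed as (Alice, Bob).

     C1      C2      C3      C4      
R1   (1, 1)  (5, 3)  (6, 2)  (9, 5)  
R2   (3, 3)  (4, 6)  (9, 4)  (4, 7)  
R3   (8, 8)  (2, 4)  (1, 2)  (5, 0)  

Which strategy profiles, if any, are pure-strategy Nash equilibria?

(R1, C4) and (R3, C1)

A profile is a Nash equilibrium when each player is best-responding to the other.
Alice's best responses — vs C1: R3 (payoff 8); vs C2: R1 (payoff 5); vs C3: R2 (payoff 9); vs C4: R1 (payoff 9).
Bob's best responses — vs R1: C4 (payoff 5); vs R2: C4 (payoff 7); vs R3: C1 (payoff 8).
Mutual best responses occur at (R1, C4) and (R3, C1); at each, neither player gains by switching.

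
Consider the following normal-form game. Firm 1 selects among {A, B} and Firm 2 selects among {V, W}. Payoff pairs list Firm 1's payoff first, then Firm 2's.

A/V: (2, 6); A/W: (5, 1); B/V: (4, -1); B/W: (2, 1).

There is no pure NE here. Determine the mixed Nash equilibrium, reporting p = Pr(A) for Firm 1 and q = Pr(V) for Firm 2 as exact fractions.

p = 2/7, q = 3/5

Each player's mixing probability is pinned down by making the *other* player indifferent.
Firm 2 indifferent between V and W: p·6 + (1−p)·(-1) = p·1 + (1−p)·1 ⟹ (-1) + 7p = 1 + 0p ⟹ p = 2/7.
Firm 1 indifferent between A and B: q·2 + (1−q)·5 = q·4 + (1−q)·2 ⟹ 5 + (-3)q = 2 + 2q ⟹ q = 3/5.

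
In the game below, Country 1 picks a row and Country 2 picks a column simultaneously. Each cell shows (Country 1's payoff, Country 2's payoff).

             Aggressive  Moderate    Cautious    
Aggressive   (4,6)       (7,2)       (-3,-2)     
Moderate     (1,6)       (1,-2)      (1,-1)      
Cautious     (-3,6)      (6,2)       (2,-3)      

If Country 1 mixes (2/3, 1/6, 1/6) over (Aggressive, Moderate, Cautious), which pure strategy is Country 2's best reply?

Compute Country 2's expected payoff from each pure strategy against the given mix.
Aggressive: (2/3)·6 + (1/6)·6 + (1/6)·6 = 6
Moderate: (2/3)·2 + (1/6)·(-2) + (1/6)·2 = 4/3
Cautious: (2/3)·(-2) + (1/6)·(-1) + (1/6)·(-3) = -2
Highest expected payoff is 6, from Aggressive.

Aggressive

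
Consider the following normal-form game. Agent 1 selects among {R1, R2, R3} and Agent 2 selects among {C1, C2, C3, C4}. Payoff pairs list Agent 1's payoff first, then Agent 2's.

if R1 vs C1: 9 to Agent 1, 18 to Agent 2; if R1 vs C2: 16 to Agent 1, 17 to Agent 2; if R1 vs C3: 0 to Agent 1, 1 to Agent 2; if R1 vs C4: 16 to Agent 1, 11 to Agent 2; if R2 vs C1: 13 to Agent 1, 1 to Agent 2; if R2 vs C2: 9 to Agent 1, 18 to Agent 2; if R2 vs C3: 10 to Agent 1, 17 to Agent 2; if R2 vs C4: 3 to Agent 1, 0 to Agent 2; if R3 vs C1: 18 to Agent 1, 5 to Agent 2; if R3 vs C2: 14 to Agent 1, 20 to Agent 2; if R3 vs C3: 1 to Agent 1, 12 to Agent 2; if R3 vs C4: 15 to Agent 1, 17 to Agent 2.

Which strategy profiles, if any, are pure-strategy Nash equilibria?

Check mutual best responses: a cell is a NE iff neither player can gain by unilaterally deviating.
Agent 1's best responses — vs C1: R3 (payoff 18); vs C2: R1 (payoff 16); vs C3: R2 (payoff 10); vs C4: R1 (payoff 16).
Agent 2's best responses — vs R1: C1 (payoff 18); vs R2: C2 (payoff 18); vs R3: C2 (payoff 20).
No cell has both players best-responding. For instance, Agent 1's best reply to C3 is R2, but against R2 Agent 2 prefers C2 over C3.

No pure-strategy Nash equilibrium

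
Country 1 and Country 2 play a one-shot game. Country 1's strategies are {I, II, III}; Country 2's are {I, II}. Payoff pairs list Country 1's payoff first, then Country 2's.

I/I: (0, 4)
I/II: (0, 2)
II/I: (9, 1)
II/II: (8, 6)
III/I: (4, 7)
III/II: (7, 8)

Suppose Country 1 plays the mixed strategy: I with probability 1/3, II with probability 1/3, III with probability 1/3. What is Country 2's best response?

Compute Country 2's expected payoff from each pure strategy against the given mix.
I: (1/3)·4 + (1/3)·1 + (1/3)·7 = 4
II: (1/3)·2 + (1/3)·6 + (1/3)·8 = 16/3
Highest expected payoff is 16/3, from II.

II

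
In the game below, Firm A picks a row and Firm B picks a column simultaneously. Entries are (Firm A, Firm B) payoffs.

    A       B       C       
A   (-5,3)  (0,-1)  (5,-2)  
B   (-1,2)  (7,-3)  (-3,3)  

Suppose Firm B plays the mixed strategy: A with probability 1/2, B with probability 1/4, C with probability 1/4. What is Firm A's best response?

B

Firm A's best reply maximizes expected payoff against the mix.
A: (1/2)·(-5) + (1/4)·0 + (1/4)·5 = -5/4
B: (1/2)·(-1) + (1/4)·7 + (1/4)·(-3) = 1/2
Highest expected payoff is 1/2, from B.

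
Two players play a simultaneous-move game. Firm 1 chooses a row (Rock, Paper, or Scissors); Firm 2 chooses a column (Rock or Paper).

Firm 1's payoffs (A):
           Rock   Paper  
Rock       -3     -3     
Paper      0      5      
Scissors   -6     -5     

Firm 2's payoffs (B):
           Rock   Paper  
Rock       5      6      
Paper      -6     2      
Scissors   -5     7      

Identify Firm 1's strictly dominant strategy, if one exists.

Check whether one of Firm 1's strategies beats all alternatives regardless of what the opponent does.
Paper strictly dominates: vs Rock: 0 > each of {-3, -6}; vs Paper: 5 > each of {-3, -5}.

Paper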